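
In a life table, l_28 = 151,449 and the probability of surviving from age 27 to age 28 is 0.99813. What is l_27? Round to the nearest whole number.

151733

l_27 = l_28 / p = 151,449 / 0.99813 = 151733.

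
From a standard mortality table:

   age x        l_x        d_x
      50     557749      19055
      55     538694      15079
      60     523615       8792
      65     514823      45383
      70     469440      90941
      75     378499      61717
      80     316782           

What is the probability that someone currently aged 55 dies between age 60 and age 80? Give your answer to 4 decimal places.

We want 5|20q55 = (l_60 − l_80)/l_55.
This is the probability of reaching 60 but not 80, conditional on being alive at 55: (l_60 − l_80) / l_55.
= (523615 − 316782) / 538694 = 206833 / 538694 = 0.383953.

0.3840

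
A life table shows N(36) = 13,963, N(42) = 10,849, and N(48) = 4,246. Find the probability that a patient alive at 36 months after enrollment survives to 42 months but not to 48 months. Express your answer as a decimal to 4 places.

0.4729

This is the probability of reaching 42 but not 48, conditional on being alive at 36: (N(42) − N(48)) / N(36).
= (10,849 − 4,246) / 13,963 = 6,603 / 13,963 = 0.472893.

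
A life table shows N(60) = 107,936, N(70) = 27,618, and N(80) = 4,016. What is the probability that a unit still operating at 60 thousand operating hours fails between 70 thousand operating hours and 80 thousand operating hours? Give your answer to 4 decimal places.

0.2187

This is the probability of reaching 70 but not 80, conditional on being operational at 60: (N(70) − N(80)) / N(60).
= (27,618 − 4,016) / 107,936 = 23,602 / 107,936 = 0.218667.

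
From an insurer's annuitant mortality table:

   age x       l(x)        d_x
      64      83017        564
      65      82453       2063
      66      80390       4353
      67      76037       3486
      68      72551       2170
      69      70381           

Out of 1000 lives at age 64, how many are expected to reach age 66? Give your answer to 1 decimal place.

The relevant probability is 80390/83017 = 0.968356.
Expected number = 1000 × 0.968356 = 968.4.

968.4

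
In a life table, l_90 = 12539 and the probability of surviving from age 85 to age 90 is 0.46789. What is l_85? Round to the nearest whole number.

l_85 = l_90 / p = 12539 / 0.46789 = 26799.

26799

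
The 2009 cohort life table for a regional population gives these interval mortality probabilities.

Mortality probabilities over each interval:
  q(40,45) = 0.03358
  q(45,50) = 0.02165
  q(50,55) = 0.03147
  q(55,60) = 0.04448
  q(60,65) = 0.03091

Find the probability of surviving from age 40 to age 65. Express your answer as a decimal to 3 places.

0.848

Survival from 40 to 65 is the product of surviving each interval: (1 − 0.03358) × (1 − 0.02165) × (1 − 0.03147) × (1 − 0.04448) × (1 − 0.03091).
= 0.96642 × 0.97835 × 0.96853 × 0.95552 × 0.96909 = 0.847963.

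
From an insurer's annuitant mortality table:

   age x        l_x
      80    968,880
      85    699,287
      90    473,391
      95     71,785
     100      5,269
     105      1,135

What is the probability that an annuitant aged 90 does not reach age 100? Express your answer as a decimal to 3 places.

P(die before 100 | alive at 90) = 1 − l_100/l_90 = 1 − 5,269/473,391 = (468,122)/473,391 = 0.988870.

0.989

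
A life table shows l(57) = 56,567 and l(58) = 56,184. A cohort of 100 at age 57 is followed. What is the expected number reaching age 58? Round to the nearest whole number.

The relevant probability is 56,184/56,567 = 0.993229.
Expected number = 100 × 0.993229 = 99.

99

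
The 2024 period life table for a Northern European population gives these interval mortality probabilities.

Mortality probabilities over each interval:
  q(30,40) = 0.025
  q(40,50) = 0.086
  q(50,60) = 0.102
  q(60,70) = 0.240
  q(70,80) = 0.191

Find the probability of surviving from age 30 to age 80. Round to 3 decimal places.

The overall survival probability is (1 − 0.025) × (1 − 0.086) × (1 − 0.102) × (1 − 0.240) × (1 − 0.191).
= 0.975 × 0.914 × 0.898 × 0.760 × 0.809 = 0.492027.

0.492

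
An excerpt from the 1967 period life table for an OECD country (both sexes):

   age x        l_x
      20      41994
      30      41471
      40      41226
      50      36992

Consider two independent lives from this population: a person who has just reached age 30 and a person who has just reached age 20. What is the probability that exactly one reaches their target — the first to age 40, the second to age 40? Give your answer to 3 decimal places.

0.024

p₁ = l_40/l_30 = 41226/41471 = 0.994092; p₂ = l_40/l_20 = 41226/41994 = 0.981712.
P(exactly one) = p₁(1−p₂) + (1−p₁)p₂ = 0.018180 + 0.005800 = 0.023980.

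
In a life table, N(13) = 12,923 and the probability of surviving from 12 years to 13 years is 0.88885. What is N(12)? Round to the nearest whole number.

14539

N(12) = N(13) / p = 12,923 / 0.88885 = 14539.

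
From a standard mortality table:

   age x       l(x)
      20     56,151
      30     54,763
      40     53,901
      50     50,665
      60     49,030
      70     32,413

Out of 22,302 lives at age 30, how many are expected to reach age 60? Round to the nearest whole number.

The relevant probability is 49,030/54,763 = 0.895313.
Expected number = 22,302 × 0.895313 = 19967.

19967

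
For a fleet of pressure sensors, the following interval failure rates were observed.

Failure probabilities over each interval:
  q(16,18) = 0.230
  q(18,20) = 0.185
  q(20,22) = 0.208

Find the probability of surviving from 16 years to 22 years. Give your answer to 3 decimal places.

0.497

Chaining the interval survival probabilities: (1 − 0.230) × (1 − 0.185) × (1 − 0.208).
= 0.770 × 0.815 × 0.792 = 0.497020.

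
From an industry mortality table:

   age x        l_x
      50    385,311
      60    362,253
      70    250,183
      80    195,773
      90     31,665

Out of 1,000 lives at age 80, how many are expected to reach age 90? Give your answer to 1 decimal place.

The relevant probability is 31,665/195,773 = 0.161743.
Expected number = 1,000 × 0.161743 = 161.7.

161.7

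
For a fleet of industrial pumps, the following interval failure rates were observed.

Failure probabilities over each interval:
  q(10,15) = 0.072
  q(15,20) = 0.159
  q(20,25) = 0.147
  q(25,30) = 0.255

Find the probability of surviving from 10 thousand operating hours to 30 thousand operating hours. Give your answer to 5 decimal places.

0.49596

Chaining the interval survival probabilities: (1 − 0.072) × (1 − 0.159) × (1 − 0.147) × (1 − 0.255).
= 0.928 × 0.841 × 0.853 × 0.745 = 0.495963.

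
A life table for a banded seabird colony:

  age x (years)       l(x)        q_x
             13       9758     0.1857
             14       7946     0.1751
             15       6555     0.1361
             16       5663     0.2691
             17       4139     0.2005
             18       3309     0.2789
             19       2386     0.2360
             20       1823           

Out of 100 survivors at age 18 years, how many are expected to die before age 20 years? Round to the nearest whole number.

The relevant probability is 1 − 1823/3309 = 0.449078.
Expected number = 100 × 0.449078 = 45.

45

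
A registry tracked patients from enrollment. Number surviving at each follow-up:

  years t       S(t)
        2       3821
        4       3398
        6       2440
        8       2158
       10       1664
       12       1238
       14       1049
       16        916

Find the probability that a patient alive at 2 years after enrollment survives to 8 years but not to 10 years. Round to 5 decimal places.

This is the probability of reaching 8 but not 10, conditional on being alive at 2: (S(8) − S(10)) / S(2).
= (2158 − 1664) / 3821 = 494 / 3821 = 0.129286.

0.12929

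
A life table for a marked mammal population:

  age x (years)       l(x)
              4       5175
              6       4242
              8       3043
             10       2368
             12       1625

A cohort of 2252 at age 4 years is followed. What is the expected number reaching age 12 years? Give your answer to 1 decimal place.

707.1

The relevant probability is 1625/5175 = 0.314010.
Expected number = 2252 × 0.314010 = 707.1.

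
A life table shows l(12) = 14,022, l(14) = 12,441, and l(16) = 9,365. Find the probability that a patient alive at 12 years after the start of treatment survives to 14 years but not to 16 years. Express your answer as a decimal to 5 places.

0.21937

This is the probability of reaching 14 but not 16, conditional on being alive at 12: (l(14) − l(16)) / l(12).
= (12,441 − 9,365) / 14,022 = 3,076 / 14,022 = 0.219370.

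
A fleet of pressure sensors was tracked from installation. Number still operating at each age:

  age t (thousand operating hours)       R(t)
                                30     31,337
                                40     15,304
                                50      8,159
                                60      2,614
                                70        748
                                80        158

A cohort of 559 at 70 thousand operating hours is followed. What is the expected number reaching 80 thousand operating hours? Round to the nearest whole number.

The relevant probability is 158/748 = 0.211230.
Expected number = 559 × 0.211230 = 118.

118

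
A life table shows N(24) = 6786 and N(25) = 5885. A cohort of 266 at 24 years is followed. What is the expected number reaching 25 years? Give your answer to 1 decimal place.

230.7

The relevant probability is 5885/6786 = 0.867227.
Expected number = 266 × 0.867227 = 230.7.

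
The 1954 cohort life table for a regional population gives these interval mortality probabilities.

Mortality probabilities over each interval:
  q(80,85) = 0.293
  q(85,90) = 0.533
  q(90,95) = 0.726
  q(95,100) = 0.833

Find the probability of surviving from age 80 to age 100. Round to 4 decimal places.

0.0151

P(survive 80→100) = (1 − 0.293) × (1 − 0.533) × (1 − 0.726) × (1 − 0.833).
= 0.707 × 0.467 × 0.274 × 0.167 = 0.015108.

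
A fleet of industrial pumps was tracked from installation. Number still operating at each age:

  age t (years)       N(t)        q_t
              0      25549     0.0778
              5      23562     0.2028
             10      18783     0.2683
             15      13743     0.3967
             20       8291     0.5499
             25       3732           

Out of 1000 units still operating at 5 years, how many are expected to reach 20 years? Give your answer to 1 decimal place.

The relevant probability is 8291/23562 = 0.351880.
Expected number = 1000 × 0.351880 = 351.9.

351.9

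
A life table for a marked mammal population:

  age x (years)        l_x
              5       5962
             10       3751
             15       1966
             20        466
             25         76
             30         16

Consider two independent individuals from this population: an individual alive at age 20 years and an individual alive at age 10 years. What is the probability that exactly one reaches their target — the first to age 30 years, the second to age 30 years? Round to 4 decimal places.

p₁ = l_30/l_20 = 16/466 = 0.034335; p₂ = l_30/l_10 = 16/3751 = 0.004266.
P(exactly one) = p₁(1−p₂) + (1−p₁)p₂ = 0.034189 + 0.004120 = 0.038308.

0.0383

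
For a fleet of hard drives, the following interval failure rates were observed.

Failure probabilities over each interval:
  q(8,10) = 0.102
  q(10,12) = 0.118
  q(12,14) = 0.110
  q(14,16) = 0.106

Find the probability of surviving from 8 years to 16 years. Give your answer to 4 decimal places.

Survival from 8 to 16 is the product of surviving each interval: (1 − 0.102) × (1 − 0.118) × (1 − 0.110) × (1 − 0.106).
= 0.898 × 0.882 × 0.890 × 0.894 = 0.630191.

0.6302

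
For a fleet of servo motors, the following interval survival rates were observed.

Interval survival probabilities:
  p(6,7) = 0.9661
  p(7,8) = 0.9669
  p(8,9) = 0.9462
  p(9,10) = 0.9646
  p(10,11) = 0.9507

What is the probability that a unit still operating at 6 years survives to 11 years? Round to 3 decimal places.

0.811

Chaining the interval survival probabilities: 0.9661 × 0.9669 × 0.9462 × 0.9646 × 0.9507.
= 0.810545.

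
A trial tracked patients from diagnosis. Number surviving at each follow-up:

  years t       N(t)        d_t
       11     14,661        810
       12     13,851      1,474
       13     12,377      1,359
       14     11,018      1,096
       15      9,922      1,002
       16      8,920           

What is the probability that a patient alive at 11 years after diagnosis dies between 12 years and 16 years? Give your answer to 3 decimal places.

This is the probability of reaching 12 but not 16, conditional on being alive at 11: (N(12) − N(16)) / N(11).
= (13,851 − 8,920) / 14,661 = 4,931 / 14,661 = 0.336334.

0.336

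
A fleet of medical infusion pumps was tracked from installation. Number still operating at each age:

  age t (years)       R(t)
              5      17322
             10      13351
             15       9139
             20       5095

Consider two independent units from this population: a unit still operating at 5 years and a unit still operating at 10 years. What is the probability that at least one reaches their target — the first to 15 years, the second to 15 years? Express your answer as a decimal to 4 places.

p₁ = R(15)/R(5) = 9139/17322 = 0.527595; p₂ = R(15)/R(10) = 9139/13351 = 0.684518.
P(at least one) = 1 − (1−p₁)(1−p₂) = 1 − 0.472405 × 0.315482 = 0.850965.

0.8510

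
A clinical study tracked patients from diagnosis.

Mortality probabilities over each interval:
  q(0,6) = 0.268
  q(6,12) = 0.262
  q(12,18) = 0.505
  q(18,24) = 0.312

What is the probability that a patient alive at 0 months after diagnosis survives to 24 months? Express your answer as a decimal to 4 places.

0.1840

Chaining the interval survival probabilities: (1 − 0.268) × (1 − 0.262) × (1 − 0.505) × (1 − 0.312).
= 0.732 × 0.738 × 0.495 × 0.688 = 0.183976.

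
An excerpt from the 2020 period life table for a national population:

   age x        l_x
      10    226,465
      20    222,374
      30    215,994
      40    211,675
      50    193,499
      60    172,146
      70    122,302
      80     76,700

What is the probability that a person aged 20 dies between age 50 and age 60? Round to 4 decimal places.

We want 30|10q20 = (l_50 − l_60)/l_20.
This is the probability of reaching 50 but not 60, conditional on being alive at 20: (l_50 − l_60) / l_20.
= (193,499 − 172,146) / 222,374 = 21,353 / 222,374 = 0.096023.

0.0960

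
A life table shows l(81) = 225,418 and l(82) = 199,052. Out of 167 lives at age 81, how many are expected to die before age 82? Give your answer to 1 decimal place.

19.5

The relevant probability is 1 − 199,052/225,418 = 0.116965.
Expected number = 167 × 0.116965 = 19.5.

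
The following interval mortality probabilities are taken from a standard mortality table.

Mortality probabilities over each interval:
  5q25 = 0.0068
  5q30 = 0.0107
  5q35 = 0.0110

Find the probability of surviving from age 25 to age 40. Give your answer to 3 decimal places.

0.972

Chaining the interval survival probabilities: (1 − 0.0068) × (1 − 0.0107) × (1 − 0.0110).
= 0.9932 × 0.9893 × 0.9890 = 0.971764.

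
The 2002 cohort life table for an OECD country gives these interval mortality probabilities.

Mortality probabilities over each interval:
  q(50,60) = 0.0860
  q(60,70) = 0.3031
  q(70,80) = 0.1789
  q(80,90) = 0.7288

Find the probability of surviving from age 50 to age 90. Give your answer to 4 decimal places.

0.1418

P(survive 50→90) = (1 − 0.0860) × (1 − 0.3031) × (1 − 0.1789) × (1 − 0.7288).
= 0.9140 × 0.6969 × 0.8211 × 0.2712 = 0.141841.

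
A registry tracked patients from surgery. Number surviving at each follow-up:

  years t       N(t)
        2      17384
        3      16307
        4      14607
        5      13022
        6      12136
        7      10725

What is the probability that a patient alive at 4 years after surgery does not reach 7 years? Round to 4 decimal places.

0.2658

P(die before 7 | alive at 4) = 1 − N(7)/N(4) = 1 − 10725/14607 = (3882)/14607 = 0.265763.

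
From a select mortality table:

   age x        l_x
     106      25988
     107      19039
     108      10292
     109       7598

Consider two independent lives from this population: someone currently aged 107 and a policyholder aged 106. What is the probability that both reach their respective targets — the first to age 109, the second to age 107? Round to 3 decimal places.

p₁ = l_109/l_107 = 7598/19039 = 0.399076; p₂ = l_107/l_106 = 19039/25988 = 0.732607.
P(both) = p₁ × p₂ = 0.399076 × 0.732607 = 0.292366.

0.292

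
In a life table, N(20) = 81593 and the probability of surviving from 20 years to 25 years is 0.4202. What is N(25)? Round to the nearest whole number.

34285

N(25) = N(20) × p = 81593 × 0.4202 = 34285.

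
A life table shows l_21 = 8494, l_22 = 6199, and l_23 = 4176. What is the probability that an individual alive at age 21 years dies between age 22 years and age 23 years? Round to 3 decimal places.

0.238

This is the probability of reaching 22 but not 23, conditional on being alive at 21: (l_22 − l_23) / l_21.
= (6199 − 4176) / 8494 = 2023 / 8494 = 0.238168.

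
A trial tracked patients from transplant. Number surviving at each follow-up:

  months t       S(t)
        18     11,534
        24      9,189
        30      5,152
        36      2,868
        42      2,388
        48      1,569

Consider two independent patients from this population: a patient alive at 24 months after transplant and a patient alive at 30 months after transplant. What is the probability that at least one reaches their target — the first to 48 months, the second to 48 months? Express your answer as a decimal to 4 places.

p₁ = S(48)/S(24) = 1,569/9,189 = 0.170748; p₂ = S(48)/S(30) = 1,569/5,152 = 0.304542.
P(at least one) = 1 − (1−p₁)(1−p₂) = 1 − 0.829252 × 0.695458 = 0.423290.

0.4233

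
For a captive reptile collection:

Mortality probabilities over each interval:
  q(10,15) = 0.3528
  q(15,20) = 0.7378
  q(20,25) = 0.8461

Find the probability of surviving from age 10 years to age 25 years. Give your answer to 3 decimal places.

P(survive 10→25) = (1 − 0.3528) × (1 − 0.7378) × (1 − 0.8461).
= 0.6472 × 0.2622 × 0.1539 = 0.026116.

0.026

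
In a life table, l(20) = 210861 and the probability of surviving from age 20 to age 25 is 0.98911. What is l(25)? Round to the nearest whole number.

208565

l(25) = l(20) × p = 210861 × 0.98911 = 208565.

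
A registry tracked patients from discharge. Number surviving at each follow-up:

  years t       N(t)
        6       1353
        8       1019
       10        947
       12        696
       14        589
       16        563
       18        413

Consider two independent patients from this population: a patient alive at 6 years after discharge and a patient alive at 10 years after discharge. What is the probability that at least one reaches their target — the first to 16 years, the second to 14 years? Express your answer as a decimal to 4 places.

0.7793

p₁ = N(16)/N(6) = 563/1353 = 0.416112; p₂ = N(14)/N(10) = 589/947 = 0.621964.
P(at least one) = 1 − (1−p₁)(1−p₂) = 1 − 0.583888 × 0.378036 = 0.779269.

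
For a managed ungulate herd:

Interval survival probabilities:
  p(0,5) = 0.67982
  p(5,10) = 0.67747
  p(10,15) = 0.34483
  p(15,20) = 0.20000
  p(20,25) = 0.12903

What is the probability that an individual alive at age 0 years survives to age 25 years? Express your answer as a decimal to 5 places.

0.00410

Chaining the interval survival probabilities: 0.67982 × 0.67747 × 0.34483 × 0.20000 × 0.12903.
= 0.004098.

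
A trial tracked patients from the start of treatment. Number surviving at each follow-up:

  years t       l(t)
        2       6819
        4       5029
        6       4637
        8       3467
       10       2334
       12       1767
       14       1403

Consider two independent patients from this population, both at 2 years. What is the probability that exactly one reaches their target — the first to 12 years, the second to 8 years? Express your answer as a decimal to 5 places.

0.50406

p₁ = l(12)/l(2) = 1767/6819 = 0.259129; p₂ = l(8)/l(2) = 3467/6819 = 0.508432.
P(exactly one) = p₁(1−p₂) + (1−p₁)p₂ = 0.127380 + 0.376683 = 0.504062.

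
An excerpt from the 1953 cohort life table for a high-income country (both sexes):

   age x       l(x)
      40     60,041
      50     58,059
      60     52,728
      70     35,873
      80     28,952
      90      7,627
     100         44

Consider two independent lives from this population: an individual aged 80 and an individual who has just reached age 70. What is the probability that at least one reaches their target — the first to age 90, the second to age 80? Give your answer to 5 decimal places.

p₁ = l(90)/l(80) = 7,627/28,952 = 0.263436; p₂ = l(80)/l(70) = 28,952/35,873 = 0.807069.
P(at least one) = 1 − (1−p₁)(1−p₂) = 1 − 0.736564 × 0.192931 = 0.857894.

0.85789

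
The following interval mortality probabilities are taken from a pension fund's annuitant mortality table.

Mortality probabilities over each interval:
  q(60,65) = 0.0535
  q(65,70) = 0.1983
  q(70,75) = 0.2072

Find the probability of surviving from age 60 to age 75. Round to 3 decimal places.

The overall survival probability is (1 − 0.0535) × (1 − 0.1983) × (1 − 0.2072).
= 0.9465 × 0.8017 × 0.7928 = 0.601584.

0.602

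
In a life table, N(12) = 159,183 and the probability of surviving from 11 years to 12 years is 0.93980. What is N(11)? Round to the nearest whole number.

N(11) = N(12) / p = 159,183 / 0.93980 = 169380.

169380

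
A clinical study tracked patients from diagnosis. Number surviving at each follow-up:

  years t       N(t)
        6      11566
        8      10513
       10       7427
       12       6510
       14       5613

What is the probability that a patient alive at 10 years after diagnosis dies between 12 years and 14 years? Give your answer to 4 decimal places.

This is the probability of reaching 12 but not 14, conditional on being alive at 10: (N(12) − N(14)) / N(10).
= (6510 − 5613) / 7427 = 897 / 7427 = 0.120776.

0.1208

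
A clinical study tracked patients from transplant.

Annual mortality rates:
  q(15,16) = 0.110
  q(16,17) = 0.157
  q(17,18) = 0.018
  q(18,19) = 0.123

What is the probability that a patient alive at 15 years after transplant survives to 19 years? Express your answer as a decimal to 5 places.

0.64614

P(survive 15→19) = (1 − 0.110) × (1 − 0.157) × (1 − 0.018) × (1 − 0.123).
= 0.890 × 0.843 × 0.982 × 0.877 = 0.646143.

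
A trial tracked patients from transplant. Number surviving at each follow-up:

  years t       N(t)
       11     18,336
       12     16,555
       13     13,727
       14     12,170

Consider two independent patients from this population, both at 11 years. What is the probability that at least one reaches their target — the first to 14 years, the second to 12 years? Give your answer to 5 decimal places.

p₁ = N(14)/N(11) = 12,170/18,336 = 0.663722; p₂ = N(12)/N(11) = 16,555/18,336 = 0.902869.
P(at least one) = 1 − (1−p₁)(1−p₂) = 1 − 0.336278 × 0.097131 = 0.967337.

0.96734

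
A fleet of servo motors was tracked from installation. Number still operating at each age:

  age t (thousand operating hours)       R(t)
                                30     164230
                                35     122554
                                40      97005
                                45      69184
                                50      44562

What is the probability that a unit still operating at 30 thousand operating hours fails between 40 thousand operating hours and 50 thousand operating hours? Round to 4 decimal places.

This is the probability of reaching 40 but not 50, conditional on being operational at 30: (R(40) − R(50)) / R(30).
= (97005 − 44562) / 164230 = 52443 / 164230 = 0.319327.

0.3193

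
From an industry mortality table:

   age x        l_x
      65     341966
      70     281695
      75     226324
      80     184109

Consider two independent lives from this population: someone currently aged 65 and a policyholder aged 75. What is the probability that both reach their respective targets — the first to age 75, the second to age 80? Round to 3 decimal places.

0.538

p₁ = l_75/l_65 = 226324/341966 = 0.661832; p₂ = l_80/l_75 = 184109/226324 = 0.813475.
P(both) = p₁ × p₂ = 0.661832 × 0.813475 = 0.538384.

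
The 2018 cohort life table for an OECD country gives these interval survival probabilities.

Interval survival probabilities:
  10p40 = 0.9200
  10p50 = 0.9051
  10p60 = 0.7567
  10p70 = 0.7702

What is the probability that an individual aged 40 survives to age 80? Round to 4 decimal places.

Survival from 40 to 80 is the product of surviving each interval: 0.9200 × 0.9051 × 0.7567 × 0.7702.
= 0.485302.

0.4853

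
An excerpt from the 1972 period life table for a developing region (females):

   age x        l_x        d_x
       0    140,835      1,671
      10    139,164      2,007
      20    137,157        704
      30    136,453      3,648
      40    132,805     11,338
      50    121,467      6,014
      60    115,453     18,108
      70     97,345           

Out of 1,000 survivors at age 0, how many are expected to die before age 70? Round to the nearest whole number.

309

The relevant probability is 1 − 97,345/140,835 = 0.308801.
Expected number = 1,000 × 0.308801 = 309.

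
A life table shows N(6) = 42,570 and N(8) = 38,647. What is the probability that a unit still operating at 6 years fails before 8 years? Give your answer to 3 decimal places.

P(fail before 8 | operational at 6) = 1 − N(8)/N(6) = 1 − 38,647/42,570 = (3,923)/42,570 = 0.092154.

0.092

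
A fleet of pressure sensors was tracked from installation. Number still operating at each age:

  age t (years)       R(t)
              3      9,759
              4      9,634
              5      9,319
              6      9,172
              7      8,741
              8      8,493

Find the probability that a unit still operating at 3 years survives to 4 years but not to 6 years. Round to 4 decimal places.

This is the probability of reaching 4 but not 6, conditional on being operational at 3: (R(4) − R(6)) / R(3).
= (9,634 − 9,172) / 9,759 = 462 / 9,759 = 0.047341.

0.0473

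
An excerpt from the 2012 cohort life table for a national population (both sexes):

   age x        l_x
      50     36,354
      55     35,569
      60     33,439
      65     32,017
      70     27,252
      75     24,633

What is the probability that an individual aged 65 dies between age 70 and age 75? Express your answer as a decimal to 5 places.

We want 5|5q65 = (l_70 − l_75)/l_65.
This is the probability of reaching 70 but not 75, conditional on being alive at 65: (l_70 − l_75) / l_65.
= (27,252 − 24,633) / 32,017 = 2,619 / 32,017 = 0.081800.

0.08180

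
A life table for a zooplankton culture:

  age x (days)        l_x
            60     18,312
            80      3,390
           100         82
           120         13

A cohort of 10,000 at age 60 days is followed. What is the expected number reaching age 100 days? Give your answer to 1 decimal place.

44.8

The relevant probability is 82/18,312 = 0.004478.
Expected number = 10,000 × 0.004478 = 44.8.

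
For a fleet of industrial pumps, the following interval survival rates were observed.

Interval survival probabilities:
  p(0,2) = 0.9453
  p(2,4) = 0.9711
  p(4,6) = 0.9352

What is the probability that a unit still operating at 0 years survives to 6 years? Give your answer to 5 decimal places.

Chaining the interval survival probabilities: 0.9453 × 0.9711 × 0.9352.
= 0.858496.

0.85850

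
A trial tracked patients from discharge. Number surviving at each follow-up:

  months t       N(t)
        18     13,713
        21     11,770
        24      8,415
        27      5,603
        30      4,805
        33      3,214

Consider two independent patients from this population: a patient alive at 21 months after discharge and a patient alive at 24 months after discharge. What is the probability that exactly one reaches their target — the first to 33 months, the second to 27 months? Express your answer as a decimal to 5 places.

p₁ = N(33)/N(21) = 3,214/11,770 = 0.273067; p₂ = N(27)/N(24) = 5,603/8,415 = 0.665835.
P(exactly one) = p₁(1−p₂) + (1−p₁)p₂ = 0.091249 + 0.484017 = 0.575267.

0.57527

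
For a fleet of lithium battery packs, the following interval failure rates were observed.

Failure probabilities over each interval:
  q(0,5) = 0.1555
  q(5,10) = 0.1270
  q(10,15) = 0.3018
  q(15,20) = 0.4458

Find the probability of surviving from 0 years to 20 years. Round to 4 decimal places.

0.2853

The overall survival probability is (1 − 0.1555) × (1 − 0.1270) × (1 − 0.3018) × (1 − 0.4458).
= 0.8445 × 0.8730 × 0.6982 × 0.5542 = 0.285273.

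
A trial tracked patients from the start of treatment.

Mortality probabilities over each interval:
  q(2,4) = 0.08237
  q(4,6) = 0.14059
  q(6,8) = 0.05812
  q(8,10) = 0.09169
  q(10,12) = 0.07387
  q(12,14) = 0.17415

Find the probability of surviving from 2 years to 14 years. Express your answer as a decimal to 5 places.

0.51603

P(survive 2→14) = (1 − 0.08237) × (1 − 0.14059) × (1 − 0.05812) × (1 − 0.09169) × (1 − 0.07387) × (1 − 0.17415).
= 0.91763 × 0.85941 × 0.94188 × 0.90831 × 0.92613 × 0.82585 = 0.516025.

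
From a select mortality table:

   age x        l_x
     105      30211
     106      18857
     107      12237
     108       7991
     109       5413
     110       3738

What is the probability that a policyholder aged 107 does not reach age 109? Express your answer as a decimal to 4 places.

0.5577

P(die before 109 | alive at 107) = 1 − l_109/l_107 = 1 − 5413/12237 = (6824)/12237 = 0.557653.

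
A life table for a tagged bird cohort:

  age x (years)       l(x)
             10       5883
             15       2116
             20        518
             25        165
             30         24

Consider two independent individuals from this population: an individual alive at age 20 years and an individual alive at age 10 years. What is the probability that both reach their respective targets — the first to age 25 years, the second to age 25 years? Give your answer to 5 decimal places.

0.00893

p₁ = l(25)/l(20) = 165/518 = 0.318533; p₂ = l(25)/l(10) = 165/5883 = 0.028047.
P(both) = p₁ × p₂ = 0.318533 × 0.028047 = 0.008934.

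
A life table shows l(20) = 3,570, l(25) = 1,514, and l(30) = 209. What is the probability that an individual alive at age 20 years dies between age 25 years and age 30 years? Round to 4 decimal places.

This is the probability of reaching 25 but not 30, conditional on being alive at 20: (l(25) − l(30)) / l(20).
= (1,514 − 209) / 3,570 = 1,305 / 3,570 = 0.365546.

0.3655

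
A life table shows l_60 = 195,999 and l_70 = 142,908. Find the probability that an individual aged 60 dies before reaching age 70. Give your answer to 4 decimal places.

P(die before 70 | alive at 60) = 1 − l_70/l_60 = 1 − 142,908/195,999 = (53,091)/195,999 = 0.270874.

0.2709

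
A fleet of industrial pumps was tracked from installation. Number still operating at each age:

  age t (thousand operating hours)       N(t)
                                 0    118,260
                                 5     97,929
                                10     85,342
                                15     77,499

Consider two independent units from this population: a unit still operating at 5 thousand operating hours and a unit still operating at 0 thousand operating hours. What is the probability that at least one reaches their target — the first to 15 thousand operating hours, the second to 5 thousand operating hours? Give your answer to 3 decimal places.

p₁ = N(15)/N(5) = 77,499/97,929 = 0.791379; p₂ = N(5)/N(0) = 97,929/118,260 = 0.828082.
P(at least one) = 1 − (1−p₁)(1−p₂) = 1 − 0.208621 × 0.171918 = 0.964134.

0.964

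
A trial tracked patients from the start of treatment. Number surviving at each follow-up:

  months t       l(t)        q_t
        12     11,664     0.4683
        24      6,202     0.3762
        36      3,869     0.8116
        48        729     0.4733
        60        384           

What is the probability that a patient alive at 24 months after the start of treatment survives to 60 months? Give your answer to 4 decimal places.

The conditional survival probability is l(60)/l(24) = 384/6,202 = 0.061916.

0.0619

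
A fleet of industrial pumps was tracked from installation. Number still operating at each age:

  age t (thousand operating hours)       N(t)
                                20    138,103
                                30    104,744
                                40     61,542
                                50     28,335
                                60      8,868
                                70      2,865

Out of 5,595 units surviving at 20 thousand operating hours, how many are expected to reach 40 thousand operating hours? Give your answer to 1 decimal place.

The relevant probability is 61,542/138,103 = 0.445624.
Expected number = 5,595 × 0.445624 = 2493.3.

2493.3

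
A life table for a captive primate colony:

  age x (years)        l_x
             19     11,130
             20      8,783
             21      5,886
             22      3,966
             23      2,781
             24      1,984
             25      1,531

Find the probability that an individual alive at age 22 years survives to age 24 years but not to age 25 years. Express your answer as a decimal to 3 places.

This is the probability of reaching 24 but not 25, conditional on being alive at 22: (l_24 − l_25) / l_22.
= (1,984 − 1,531) / 3,966 = 453 / 3,966 = 0.114221.

0.114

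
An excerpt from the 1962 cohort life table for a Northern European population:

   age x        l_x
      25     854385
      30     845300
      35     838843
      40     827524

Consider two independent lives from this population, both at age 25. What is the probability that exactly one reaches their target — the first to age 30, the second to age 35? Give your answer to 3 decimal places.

p₁ = l_30/l_25 = 845300/854385 = 0.989367; p₂ = l_35/l_25 = 838843/854385 = 0.981809.
P(exactly one) = p₁(1−p₂) + (1−p₁)p₂ = 0.017998 + 0.010440 = 0.028437.

0.028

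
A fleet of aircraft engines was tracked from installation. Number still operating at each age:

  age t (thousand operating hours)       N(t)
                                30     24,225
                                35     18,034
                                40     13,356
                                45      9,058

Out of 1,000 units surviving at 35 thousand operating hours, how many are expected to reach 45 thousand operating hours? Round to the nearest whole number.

502

The relevant probability is 9,058/18,034 = 0.502273.
Expected number = 1,000 × 0.502273 = 502.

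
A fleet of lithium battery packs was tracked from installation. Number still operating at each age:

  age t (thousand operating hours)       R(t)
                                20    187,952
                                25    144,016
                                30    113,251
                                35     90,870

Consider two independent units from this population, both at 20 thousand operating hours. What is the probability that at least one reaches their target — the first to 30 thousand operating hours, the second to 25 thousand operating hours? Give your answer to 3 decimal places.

p₁ = R(30)/R(20) = 113,251/187,952 = 0.602553; p₂ = R(25)/R(20) = 144,016/187,952 = 0.766238.
P(at least one) = 1 − (1−p₁)(1−p₂) = 1 − 0.397447 × 0.233762 = 0.907092.

0.907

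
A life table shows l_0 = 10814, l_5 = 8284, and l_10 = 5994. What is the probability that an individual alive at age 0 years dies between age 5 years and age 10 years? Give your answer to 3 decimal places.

0.212

This is the probability of reaching 5 but not 10, conditional on being alive at 0: (l_5 − l_10) / l_0.
= (8284 − 5994) / 10814 = 2290 / 10814 = 0.211763.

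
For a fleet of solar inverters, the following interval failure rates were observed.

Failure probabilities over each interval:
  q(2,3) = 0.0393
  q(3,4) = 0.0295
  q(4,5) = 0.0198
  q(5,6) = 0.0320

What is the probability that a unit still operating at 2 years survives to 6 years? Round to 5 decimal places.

The overall survival probability is (1 − 0.0393) × (1 − 0.0295) × (1 − 0.0198) × (1 − 0.0320).
= 0.9607 × 0.9705 × 0.9802 × 0.9680 = 0.884654.

0.88465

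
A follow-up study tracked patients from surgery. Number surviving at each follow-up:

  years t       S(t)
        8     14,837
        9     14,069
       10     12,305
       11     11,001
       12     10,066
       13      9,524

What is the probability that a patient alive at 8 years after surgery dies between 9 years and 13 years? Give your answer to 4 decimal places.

This is the probability of reaching 9 but not 13, conditional on being alive at 8: (S(9) − S(13)) / S(8).
= (14,069 − 9,524) / 14,837 = 4,545 / 14,837 = 0.306329.

0.3063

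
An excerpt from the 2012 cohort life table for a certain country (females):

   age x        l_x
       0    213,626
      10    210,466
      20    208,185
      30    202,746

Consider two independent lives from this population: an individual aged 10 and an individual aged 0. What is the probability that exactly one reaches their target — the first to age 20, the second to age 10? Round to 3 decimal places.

p₁ = l_20/l_10 = 208,185/210,466 = 0.989162; p₂ = l_10/l_0 = 210,466/213,626 = 0.985208.
P(exactly one) = p₁(1−p₂) + (1−p₁)p₂ = 0.014632 + 0.010678 = 0.025309.

0.025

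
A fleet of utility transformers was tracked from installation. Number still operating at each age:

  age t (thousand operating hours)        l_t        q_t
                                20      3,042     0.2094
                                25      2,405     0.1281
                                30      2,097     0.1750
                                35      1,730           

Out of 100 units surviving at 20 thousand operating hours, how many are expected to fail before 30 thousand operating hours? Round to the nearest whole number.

The relevant probability is 1 − 2,097/3,042 = 0.310651.
Expected number = 100 × 0.310651 = 31.

31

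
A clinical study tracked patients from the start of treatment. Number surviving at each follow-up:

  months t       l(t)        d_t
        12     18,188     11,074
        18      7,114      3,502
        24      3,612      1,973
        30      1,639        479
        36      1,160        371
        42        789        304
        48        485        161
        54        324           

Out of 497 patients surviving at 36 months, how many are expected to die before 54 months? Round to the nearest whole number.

The relevant probability is 1 − 324/1,160 = 0.720690.
Expected number = 497 × 0.720690 = 358.

358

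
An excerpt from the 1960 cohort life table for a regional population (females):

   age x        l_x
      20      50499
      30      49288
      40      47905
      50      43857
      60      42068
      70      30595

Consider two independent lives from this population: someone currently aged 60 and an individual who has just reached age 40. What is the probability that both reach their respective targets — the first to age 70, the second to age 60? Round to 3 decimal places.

0.639

p₁ = l_70/l_60 = 30595/42068 = 0.727275; p₂ = l_60/l_40 = 42068/47905 = 0.878155.
P(both) = p₁ × p₂ = 0.727275 × 0.878155 = 0.638660.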